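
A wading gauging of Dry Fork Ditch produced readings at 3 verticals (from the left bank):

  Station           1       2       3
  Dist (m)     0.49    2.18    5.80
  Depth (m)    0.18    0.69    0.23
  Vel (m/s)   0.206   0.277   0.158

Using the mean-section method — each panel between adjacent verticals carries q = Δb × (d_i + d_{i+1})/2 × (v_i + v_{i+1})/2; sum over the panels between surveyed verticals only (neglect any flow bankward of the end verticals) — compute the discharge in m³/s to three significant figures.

Panel 1-2: Δb = 1.69 m, d̄ = (0.18+0.69)/2 = 0.435, v̄ = (0.206+0.277)/2 = 0.2415 → q = 1.69×0.435×0.2415 = 0.1775 m³/s
Panel 2-3: Δb = 3.62 m, d̄ = (0.69+0.23)/2 = 0.46, v̄ = (0.277+0.158)/2 = 0.2175 → q = 3.62×0.46×0.2175 = 0.3622 m³/s
Q = Σ q = 0.5397 m³/s

0.540 m³/s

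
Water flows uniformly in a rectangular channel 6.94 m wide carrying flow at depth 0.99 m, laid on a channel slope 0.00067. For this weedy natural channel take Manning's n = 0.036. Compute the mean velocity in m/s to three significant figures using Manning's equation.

A = b·y = 6.94 × 0.99 = 6.871 m²
P = b + 2y = 6.94 + 2×0.99 = 8.920 m
R = A/P = 6.871/8.920 = 0.7702 m
Q = (1/n)·A·R^(2/3)·S^(1/2) = (1/0.036) × 6.871 × 0.7702^(2/3) × 0.00067^(1/2) = 4.151 m³/s
V = Q/A = 4.151/6.871 = 0.6042 m/s

0.604 m/s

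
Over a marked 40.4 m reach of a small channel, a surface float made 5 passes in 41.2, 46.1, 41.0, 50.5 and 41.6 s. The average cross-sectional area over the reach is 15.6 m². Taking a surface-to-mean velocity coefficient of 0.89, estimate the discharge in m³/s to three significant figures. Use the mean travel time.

t̄ = (41.2 + 46.1 + 41.0 + 50.5 + 41.6) / 5 = 44.08 s
v_surface = L / t̄ = 40.4 / 44.08 = 0.9165 m/s
v_mean = 0.89 × 0.9165 = 0.8157 m/s
Q = A × v_mean = 15.6 × 0.8157 = 12.72 m³/s

12.7 m³/s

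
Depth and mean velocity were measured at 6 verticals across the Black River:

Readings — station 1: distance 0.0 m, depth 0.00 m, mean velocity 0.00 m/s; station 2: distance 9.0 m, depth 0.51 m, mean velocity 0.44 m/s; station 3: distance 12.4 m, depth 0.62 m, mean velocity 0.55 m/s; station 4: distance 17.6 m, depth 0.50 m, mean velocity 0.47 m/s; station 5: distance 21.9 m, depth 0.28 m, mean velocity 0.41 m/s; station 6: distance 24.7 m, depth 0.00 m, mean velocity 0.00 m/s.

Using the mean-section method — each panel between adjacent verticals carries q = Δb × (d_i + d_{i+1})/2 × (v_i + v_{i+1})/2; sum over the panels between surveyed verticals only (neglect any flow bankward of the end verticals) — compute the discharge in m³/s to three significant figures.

Panel 1-2: Δb = 9 m, d̄ = (0.00+0.51)/2 = 0.255, v̄ = (0.00+0.44)/2 = 0.22 → q = 9×0.255×0.22 = 0.5049 m³/s
Panel 2-3: Δb = 3.4 m, d̄ = (0.51+0.62)/2 = 0.565, v̄ = (0.44+0.55)/2 = 0.495 → q = 3.4×0.565×0.495 = 0.9509 m³/s
Panel 3-4: Δb = 5.2 m, d̄ = (0.62+0.50)/2 = 0.56, v̄ = (0.55+0.47)/2 = 0.51 → q = 5.2×0.56×0.51 = 1.485 m³/s
Panel 4-5: Δb = 4.3 m, d̄ = (0.50+0.28)/2 = 0.39, v̄ = (0.47+0.41)/2 = 0.44 → q = 4.3×0.39×0.44 = 0.7379 m³/s
Panel 5-6: Δb = 2.8 m, d̄ = (0.28+0.00)/2 = 0.14, v̄ = (0.41+0.00)/2 = 0.205 → q = 2.8×0.14×0.205 = 0.08036 m³/s
Q = Σ q = 3.759 m³/s

3.76 m³/s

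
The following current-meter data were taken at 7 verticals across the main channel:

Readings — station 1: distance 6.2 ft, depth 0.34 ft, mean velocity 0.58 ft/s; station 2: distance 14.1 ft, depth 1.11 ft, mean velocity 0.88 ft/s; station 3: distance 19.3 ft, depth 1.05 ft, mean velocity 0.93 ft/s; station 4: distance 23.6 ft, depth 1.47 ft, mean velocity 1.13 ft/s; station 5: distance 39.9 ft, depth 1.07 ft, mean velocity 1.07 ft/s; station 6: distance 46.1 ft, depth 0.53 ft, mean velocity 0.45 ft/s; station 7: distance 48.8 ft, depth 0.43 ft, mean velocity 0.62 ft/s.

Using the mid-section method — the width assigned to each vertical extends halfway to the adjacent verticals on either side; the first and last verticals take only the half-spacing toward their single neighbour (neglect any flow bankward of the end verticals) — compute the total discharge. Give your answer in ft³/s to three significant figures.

w_1 = (14.1 − 6.2)/2 = 3.95 ft; q_1 = 0.58 × 0.34 × 3.95 = 0.7789 ft³/s
w_2 = (19.3 − 6.2)/2 = 6.55 ft; q_2 = 0.88 × 1.11 × 6.55 = 6.398 ft³/s
w_3 = (23.6 − 14.1)/2 = 4.75 ft; q_3 = 0.93 × 1.05 × 4.75 = 4.638 ft³/s
w_4 = (39.9 − 19.3)/2 = 10.3 ft; q_4 = 1.13 × 1.47 × 10.3 = 17.11 ft³/s
w_5 = (46.1 − 23.6)/2 = 11.25 ft; q_5 = 1.07 × 1.07 × 11.25 = 12.88 ft³/s
w_6 = (48.8 − 39.9)/2 = 4.45 ft; q_6 = 0.45 × 0.53 × 4.45 = 1.061 ft³/s
w_7 = (48.8 − 46.1)/2 = 1.35 ft; q_7 = 0.62 × 0.43 × 1.35 = 0.3599 ft³/s
Q = Σ qᵢ = 43.23 ft³/s

43.2 ft³/s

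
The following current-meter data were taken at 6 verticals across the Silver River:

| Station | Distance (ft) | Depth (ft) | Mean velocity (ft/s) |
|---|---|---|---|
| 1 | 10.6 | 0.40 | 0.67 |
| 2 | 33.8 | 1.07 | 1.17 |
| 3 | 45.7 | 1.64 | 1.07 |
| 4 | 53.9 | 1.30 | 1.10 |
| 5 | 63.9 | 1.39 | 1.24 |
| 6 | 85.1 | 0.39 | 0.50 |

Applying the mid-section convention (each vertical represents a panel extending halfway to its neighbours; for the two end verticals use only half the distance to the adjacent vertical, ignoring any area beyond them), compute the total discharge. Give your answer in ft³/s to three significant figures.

w_1 = (33.8 − 10.6)/2 = 11.6 ft; q_1 = 0.67 × 0.40 × 11.6 = 3.109 ft³/s
w_2 = (45.7 − 10.6)/2 = 17.55 ft; q_2 = 1.17 × 1.07 × 17.55 = 21.97 ft³/s
w_3 = (53.9 − 33.8)/2 = 10.05 ft; q_3 = 1.07 × 1.64 × 10.05 = 17.64 ft³/s
w_4 = (63.9 − 45.7)/2 = 9.1 ft; q_4 = 1.10 × 1.30 × 9.1 = 13.01 ft³/s
w_5 = (85.1 − 53.9)/2 = 15.6 ft; q_5 = 1.24 × 1.39 × 15.6 = 26.89 ft³/s
w_6 = (85.1 − 63.9)/2 = 10.6 ft; q_6 = 0.50 × 0.39 × 10.6 = 2.067 ft³/s
Q = Σ qᵢ = 84.68 ft³/s

84.7 ft³/s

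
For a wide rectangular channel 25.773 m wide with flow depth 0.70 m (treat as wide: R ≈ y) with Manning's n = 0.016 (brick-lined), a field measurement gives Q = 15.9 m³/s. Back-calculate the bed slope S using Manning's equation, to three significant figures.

0.000320

A = b·y = 25.773 × 0.70 = 18.04 m²
Wide channel: R ≈ y = 0.70 m
S = (Q·n / (1·A·R^(2/3)))² = (15.9×0.016 / (1×18.04×0.7884))² = 0.0003199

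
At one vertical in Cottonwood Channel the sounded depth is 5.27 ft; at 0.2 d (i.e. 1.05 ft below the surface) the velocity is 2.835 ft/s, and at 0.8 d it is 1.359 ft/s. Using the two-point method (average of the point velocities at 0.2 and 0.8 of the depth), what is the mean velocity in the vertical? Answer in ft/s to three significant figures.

v̄ = (2.835 + 1.359) / 2 = 2.097 ft/s

2.10 ft/s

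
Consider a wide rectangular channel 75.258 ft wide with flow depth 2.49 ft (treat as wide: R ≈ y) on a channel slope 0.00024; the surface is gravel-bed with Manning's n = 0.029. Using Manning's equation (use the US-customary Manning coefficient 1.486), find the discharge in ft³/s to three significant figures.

A = b·y = 75.258 × 2.49 = 187.4 ft²
Wide channel: R ≈ y = 2.49 ft
Q = (1.486/n)·A·R^(2/3)·S^(1/2) = (1.486/0.029) × 187.4 × 2.490^(2/3) × 0.00024^(1/2) = 273.3 ft³/s

273 ft³/s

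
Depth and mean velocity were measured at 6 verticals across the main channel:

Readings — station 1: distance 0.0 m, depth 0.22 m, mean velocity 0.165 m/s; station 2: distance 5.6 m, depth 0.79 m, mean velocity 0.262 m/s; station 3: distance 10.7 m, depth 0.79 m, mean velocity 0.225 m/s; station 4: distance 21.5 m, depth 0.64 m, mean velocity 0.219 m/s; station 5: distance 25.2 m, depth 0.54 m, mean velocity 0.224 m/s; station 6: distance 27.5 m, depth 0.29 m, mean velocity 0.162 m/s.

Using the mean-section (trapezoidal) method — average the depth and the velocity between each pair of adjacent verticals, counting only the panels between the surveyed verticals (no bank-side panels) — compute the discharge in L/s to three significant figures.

3970 L/s

Panel 1-2: Δb = 5.6 m, d̄ = (0.22+0.79)/2 = 0.505, v̄ = (0.165+0.262)/2 = 0.2135 → q = 5.6×0.505×0.2135 = 0.6038 m³/s
Panel 2-3: Δb = 5.1 m, d̄ = (0.79+0.79)/2 = 0.79, v̄ = (0.262+0.225)/2 = 0.2435 → q = 5.1×0.79×0.2435 = 0.9811 m³/s
Panel 3-4: Δb = 10.8 m, d̄ = (0.79+0.64)/2 = 0.715, v̄ = (0.225+0.219)/2 = 0.222 → q = 10.8×0.715×0.222 = 1.714 m³/s
Panel 4-5: Δb = 3.7 m, d̄ = (0.64+0.54)/2 = 0.59, v̄ = (0.219+0.224)/2 = 0.2215 → q = 3.7×0.59×0.2215 = 0.4835 m³/s
Panel 5-6: Δb = 2.3 m, d̄ = (0.54+0.29)/2 = 0.415, v̄ = (0.224+0.162)/2 = 0.193 → q = 2.3×0.415×0.193 = 0.1842 m³/s
Q = Σ q = 3.967 m³/s
= 3.967 × 1000 = 3967 L/s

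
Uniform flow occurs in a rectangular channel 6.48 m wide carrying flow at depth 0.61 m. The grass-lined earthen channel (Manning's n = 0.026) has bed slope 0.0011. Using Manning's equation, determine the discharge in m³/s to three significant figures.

A = b·y = 6.48 × 0.61 = 3.953 m²
P = b + 2y = 6.48 + 2×0.61 = 7.700 m
R = A/P = 3.953/7.700 = 0.5134 m
Q = (1/n)·A·R^(2/3)·S^(1/2) = (1/0.026) × 3.953 × 0.5134^(2/3) × 0.0011^(1/2) = 3.233 m³/s

3.23 m³/s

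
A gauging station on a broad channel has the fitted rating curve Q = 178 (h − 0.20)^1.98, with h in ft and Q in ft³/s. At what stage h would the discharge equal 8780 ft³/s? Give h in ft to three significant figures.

h − h₀ = (Q/C)^(1/b) = (8780/178)^(1/1.98) = 7.163 ft
h = 0.20 + 7.163 = 7.363 ft

7.36 ft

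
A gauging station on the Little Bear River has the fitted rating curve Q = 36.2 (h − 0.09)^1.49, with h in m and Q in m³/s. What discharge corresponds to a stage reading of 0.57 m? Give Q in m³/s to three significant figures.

12.1 m³/s

Q = 36.2 × (0.57 − 0.09)^1.49 = 36.2 × 0.48^1.49 = 12.13 m³/s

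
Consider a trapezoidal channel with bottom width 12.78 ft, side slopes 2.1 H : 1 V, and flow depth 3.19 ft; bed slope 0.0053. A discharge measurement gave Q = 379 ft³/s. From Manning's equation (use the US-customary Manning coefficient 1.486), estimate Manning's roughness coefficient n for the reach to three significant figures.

0.0305

A = (b + z·y)·y = (12.78 + 2.1×3.19)×3.19 = 62.14 ft²
P = b + 2y√(1+z²) = 12.78 + 2×3.19×√(1+2.1²) = 27.62 ft
R = A/P = 62.14/27.62 = 2.250 ft
n = (1.486/Q)·A·R^(2/3)·S^(1/2) = (1.486/379) × 62.14 × 1.717 × 0.07280 = 0.03045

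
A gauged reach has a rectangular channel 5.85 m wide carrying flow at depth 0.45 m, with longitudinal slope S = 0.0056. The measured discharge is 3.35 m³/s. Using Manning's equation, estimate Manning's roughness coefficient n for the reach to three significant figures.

0.0314

A = b·y = 5.85 × 0.45 = 2.633 m²
P = b + 2y = 5.85 + 2×0.45 = 6.750 m
R = A/P = 2.633/6.750 = 0.3900 m
n = (1/Q)·A·R^(2/3)·S^(1/2) = (1/3.35) × 2.633 × 0.5338 × 0.07483 = 0.03139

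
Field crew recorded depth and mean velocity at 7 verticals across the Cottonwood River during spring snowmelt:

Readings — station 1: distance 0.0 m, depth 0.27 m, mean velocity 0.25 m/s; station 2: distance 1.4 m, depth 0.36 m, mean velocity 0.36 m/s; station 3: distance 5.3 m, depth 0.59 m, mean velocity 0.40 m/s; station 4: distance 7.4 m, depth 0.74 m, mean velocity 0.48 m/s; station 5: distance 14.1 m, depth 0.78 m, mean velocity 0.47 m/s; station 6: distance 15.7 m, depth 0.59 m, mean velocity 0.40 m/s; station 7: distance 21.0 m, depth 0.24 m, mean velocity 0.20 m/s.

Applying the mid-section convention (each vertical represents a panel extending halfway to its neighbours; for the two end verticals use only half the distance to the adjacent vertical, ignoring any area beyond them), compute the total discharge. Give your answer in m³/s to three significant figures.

5.12 m³/s

w_1 = (1.4 − 0.0)/2 = 0.7 m; q_1 = 0.25 × 0.27 × 0.7 = 0.04725 m³/s
w_2 = (5.3 − 0.0)/2 = 2.65 m; q_2 = 0.36 × 0.36 × 2.65 = 0.3434 m³/s
w_3 = (7.4 − 1.4)/2 = 3 m; q_3 = 0.40 × 0.59 × 3 = 0.7080 m³/s
w_4 = (14.1 − 5.3)/2 = 4.4 m; q_4 = 0.48 × 0.74 × 4.4 = 1.563 m³/s
w_5 = (15.7 − 7.4)/2 = 4.15 m; q_5 = 0.47 × 0.78 × 4.15 = 1.521 m³/s
w_6 = (21.0 − 14.1)/2 = 3.45 m; q_6 = 0.40 × 0.59 × 3.45 = 0.8142 m³/s
w_7 = (21.0 − 15.7)/2 = 2.65 m; q_7 = 0.20 × 0.24 × 2.65 = 0.1272 m³/s
Q = Σ qᵢ = 5.124 m³/s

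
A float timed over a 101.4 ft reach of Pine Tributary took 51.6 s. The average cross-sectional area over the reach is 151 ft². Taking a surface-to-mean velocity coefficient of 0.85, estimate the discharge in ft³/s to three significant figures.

252 ft³/s

v_surface = L / t̄ = 101.4 / 51.6 = 1.965 ft/s
v_mean = 0.85 × 1.965 = 1.670 ft/s
Q = A × v_mean = 151 × 1.670 = 252.2 ft³/s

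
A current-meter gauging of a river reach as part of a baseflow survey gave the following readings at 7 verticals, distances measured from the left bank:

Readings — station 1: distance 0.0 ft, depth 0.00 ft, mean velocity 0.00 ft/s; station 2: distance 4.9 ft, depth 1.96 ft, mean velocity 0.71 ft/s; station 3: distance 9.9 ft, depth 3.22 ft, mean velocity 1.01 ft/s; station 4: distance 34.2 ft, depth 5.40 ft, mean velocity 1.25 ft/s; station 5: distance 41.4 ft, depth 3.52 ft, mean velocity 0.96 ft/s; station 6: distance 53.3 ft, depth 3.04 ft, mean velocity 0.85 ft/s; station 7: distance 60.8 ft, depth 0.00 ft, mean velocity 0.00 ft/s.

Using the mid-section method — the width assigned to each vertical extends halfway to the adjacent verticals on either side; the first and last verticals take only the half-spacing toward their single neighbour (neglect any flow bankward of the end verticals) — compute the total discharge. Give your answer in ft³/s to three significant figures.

218 ft³/s

w_2 = (9.9 − 0.0)/2 = 4.95 ft; q_2 = 0.71 × 1.96 × 4.95 = 6.888 ft³/s
w_3 = (34.2 − 4.9)/2 = 14.65 ft; q_3 = 1.01 × 3.22 × 14.65 = 47.64 ft³/s
w_4 = (41.4 − 9.9)/2 = 15.75 ft; q_4 = 1.25 × 5.40 × 15.75 = 106.3 ft³/s
w_5 = (53.3 − 34.2)/2 = 9.55 ft; q_5 = 0.96 × 3.52 × 9.55 = 32.27 ft³/s
w_6 = (60.8 − 41.4)/2 = 9.7 ft; q_6 = 0.85 × 3.04 × 9.7 = 25.06 ft³/s
Stations 1, 7 contribute zero (depth or velocity is 0).
Q = Σ qᵢ = 218.2 ft³/s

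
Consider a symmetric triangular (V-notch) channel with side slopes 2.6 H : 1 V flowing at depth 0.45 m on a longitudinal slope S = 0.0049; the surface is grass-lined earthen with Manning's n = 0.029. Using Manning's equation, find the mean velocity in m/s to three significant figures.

A = z·y² = 2.6×0.45² = 0.5265 m²
P = 2y√(1+z²) = 2×0.45×√(1+2.6²) = 2.507 m
R = A/P = 0.5265/2.507 = 0.2100 m
Q = (1/n)·A·R^(2/3)·S^(1/2) = (1/0.029) × 0.5265 × 0.2100^(2/3) × 0.0049^(1/2) = 0.4490 m³/s
V = Q/A = 0.4490/0.5265 = 0.8528 m/s

0.853 m/s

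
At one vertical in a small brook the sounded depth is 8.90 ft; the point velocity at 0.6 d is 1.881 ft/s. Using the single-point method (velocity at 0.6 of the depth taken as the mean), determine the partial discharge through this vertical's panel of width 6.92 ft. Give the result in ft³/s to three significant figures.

v̄ = v₀.₆ = 1.881 ft/s
q = v̄ × d × w = 1.881 × 8.90 × 6.92 = 115.8 ft³/s

116 ft³/s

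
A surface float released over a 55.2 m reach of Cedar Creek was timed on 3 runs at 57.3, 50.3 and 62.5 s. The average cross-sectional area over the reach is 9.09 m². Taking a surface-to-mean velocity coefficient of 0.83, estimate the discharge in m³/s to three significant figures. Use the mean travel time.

7.35 m³/s

t̄ = (57.3 + 50.3 + 62.5) / 3 = 56.7 s
v_surface = L / t̄ = 55.2 / 56.7 = 0.9735 m/s
v_mean = 0.83 × 0.9735 = 0.8080 m/s
Q = A × v_mean = 9.09 × 0.8080 = 7.345 m³/s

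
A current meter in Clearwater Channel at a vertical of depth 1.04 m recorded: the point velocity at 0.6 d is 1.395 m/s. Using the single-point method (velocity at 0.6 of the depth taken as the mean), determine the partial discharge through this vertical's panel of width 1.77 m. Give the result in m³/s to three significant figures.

v̄ = v₀.₆ = 1.395 m/s
q = v̄ × d × w = 1.395 × 1.04 × 1.77 = 2.568 m³/s

2.57 m³/s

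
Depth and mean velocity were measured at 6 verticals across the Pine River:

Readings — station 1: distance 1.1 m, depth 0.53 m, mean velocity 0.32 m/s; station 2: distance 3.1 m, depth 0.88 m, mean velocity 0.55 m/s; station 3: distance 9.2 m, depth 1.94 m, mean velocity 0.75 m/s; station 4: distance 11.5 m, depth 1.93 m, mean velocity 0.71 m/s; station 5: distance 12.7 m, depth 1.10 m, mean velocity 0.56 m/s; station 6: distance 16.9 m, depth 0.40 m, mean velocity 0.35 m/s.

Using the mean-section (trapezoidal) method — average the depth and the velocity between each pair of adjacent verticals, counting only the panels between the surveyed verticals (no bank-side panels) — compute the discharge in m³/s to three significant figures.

Panel 1-2: Δb = 2 m, d̄ = (0.53+0.88)/2 = 0.705, v̄ = (0.32+0.55)/2 = 0.435 → q = 2×0.705×0.435 = 0.6134 m³/s
Panel 2-3: Δb = 6.1 m, d̄ = (0.88+1.94)/2 = 1.41, v̄ = (0.55+0.75)/2 = 0.65 → q = 6.1×1.41×0.65 = 5.591 m³/s
Panel 3-4: Δb = 2.3 m, d̄ = (1.94+1.93)/2 = 1.935, v̄ = (0.75+0.71)/2 = 0.73 → q = 2.3×1.935×0.73 = 3.249 m³/s
Panel 4-5: Δb = 1.2 m, d̄ = (1.93+1.10)/2 = 1.515, v̄ = (0.71+0.56)/2 = 0.635 → q = 1.2×1.515×0.635 = 1.154 m³/s
Panel 5-6: Δb = 4.2 m, d̄ = (1.10+0.40)/2 = 0.75, v̄ = (0.56+0.35)/2 = 0.455 → q = 4.2×0.75×0.455 = 1.433 m³/s
Q = Σ q = 12.04 m³/s

12.0 m³/s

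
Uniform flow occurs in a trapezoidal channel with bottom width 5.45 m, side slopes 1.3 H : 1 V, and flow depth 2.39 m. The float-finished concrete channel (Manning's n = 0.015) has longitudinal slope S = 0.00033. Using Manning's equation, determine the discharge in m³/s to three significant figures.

33.0 m³/s

A = (b + z·y)·y = (5.45 + 1.3×2.39)×2.39 = 20.45 m²
P = b + 2y√(1+z²) = 5.45 + 2×2.39×√(1+1.3²) = 13.29 m
R = A/P = 20.45/13.29 = 1.539 m
Q = (1/n)·A·R^(2/3)·S^(1/2) = (1/0.015) × 20.45 × 1.539^(2/3) × 0.00033^(1/2) = 33.01 m³/s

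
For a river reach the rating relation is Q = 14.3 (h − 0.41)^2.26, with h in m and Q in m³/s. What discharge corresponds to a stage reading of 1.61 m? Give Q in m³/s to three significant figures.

21.6 m³/s

Q = 14.3 × (1.61 − 0.41)^2.26 = 14.3 × 1.2^2.26 = 21.59 m³/s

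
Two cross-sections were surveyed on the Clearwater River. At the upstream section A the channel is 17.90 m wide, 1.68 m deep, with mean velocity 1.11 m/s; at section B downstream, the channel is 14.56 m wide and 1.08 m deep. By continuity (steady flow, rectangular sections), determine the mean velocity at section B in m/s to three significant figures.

2.12 m/s

Q = A₁V₁ = (17.90×1.68) × 1.11 = 33.38 m³/s
A₂ = 14.56 × 1.08 = 15.72 m²
V₂ = Q/A₂ = 33.38/15.72 = 2.123 m/s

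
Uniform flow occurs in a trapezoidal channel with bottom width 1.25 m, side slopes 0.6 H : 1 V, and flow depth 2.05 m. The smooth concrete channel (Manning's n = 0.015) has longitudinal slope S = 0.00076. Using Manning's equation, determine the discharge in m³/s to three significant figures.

A = (b + z·y)·y = (1.25 + 0.6×2.05)×2.05 = 5.084 m²
P = b + 2y√(1+z²) = 1.25 + 2×2.05×√(1+0.6²) = 6.031 m
R = A/P = 5.084/6.031 = 0.8429 m
Q = (1/n)·A·R^(2/3)·S^(1/2) = (1/0.015) × 5.084 × 0.8429^(2/3) × 0.00076^(1/2) = 8.338 m³/s

8.34 m³/s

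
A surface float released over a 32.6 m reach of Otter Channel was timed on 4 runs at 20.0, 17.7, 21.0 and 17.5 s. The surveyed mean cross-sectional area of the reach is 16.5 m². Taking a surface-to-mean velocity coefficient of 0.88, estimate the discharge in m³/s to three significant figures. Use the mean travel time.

24.8 m³/s

t̄ = (20.0 + 17.7 + 21.0 + 17.5) / 4 = 19.05 s
v_surface = L / t̄ = 32.6 / 19.05 = 1.711 m/s
v_mean = 0.88 × 1.711 = 1.506 m/s
Q = A × v_mean = 16.5 × 1.506 = 24.85 m³/s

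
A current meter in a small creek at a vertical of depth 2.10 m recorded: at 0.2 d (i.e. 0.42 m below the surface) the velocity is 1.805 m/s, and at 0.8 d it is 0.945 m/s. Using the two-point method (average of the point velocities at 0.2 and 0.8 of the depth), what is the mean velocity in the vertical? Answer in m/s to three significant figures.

v̄ = (1.805 + 0.945) / 2 = 1.375 m/s

1.38 m/s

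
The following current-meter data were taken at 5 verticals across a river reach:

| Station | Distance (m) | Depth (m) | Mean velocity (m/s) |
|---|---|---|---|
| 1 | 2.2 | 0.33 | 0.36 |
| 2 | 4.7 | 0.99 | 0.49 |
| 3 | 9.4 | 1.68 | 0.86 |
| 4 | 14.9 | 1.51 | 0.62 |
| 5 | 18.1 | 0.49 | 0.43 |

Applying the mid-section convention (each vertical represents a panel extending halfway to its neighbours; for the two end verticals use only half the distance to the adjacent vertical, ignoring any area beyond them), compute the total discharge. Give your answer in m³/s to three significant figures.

13.7 m³/s

w_1 = (4.7 − 2.2)/2 = 1.25 m; q_1 = 0.36 × 0.33 × 1.25 = 0.1485 m³/s
w_2 = (9.4 − 2.2)/2 = 3.6 m; q_2 = 0.49 × 0.99 × 3.6 = 1.746 m³/s
w_3 = (14.9 − 4.7)/2 = 5.1 m; q_3 = 0.86 × 1.68 × 5.1 = 7.368 m³/s
w_4 = (18.1 − 9.4)/2 = 4.35 m; q_4 = 0.62 × 1.51 × 4.35 = 4.072 m³/s
w_5 = (18.1 − 14.9)/2 = 1.6 m; q_5 = 0.43 × 0.49 × 1.6 = 0.3371 m³/s
Q = Σ qᵢ = 13.67 m³/s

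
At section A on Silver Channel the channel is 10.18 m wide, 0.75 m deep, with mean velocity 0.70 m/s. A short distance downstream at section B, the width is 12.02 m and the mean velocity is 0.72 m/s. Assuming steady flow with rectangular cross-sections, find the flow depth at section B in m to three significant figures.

Q = A₁V₁ = (10.18×0.75) × 0.70 = 5.345 m³/s
d₂ = Q/(b₂ V₂) = 5.345/(12.02×0.72) = 0.6175 m

0.618 m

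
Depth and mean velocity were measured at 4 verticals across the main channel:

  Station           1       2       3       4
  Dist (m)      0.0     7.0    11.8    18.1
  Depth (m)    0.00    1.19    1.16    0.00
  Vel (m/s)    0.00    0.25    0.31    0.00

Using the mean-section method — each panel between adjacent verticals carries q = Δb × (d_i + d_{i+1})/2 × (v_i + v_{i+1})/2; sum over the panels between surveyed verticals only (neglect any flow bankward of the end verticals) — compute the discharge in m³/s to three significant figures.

Panel 1-2: Δb = 7 m, d̄ = (0.00+1.19)/2 = 0.595, v̄ = (0.00+0.25)/2 = 0.125 → q = 7×0.595×0.125 = 0.5206 m³/s
Panel 2-3: Δb = 4.8 m, d̄ = (1.19+1.16)/2 = 1.175, v̄ = (0.25+0.31)/2 = 0.28 → q = 4.8×1.175×0.28 = 1.579 m³/s
Panel 3-4: Δb = 6.3 m, d̄ = (1.16+0.00)/2 = 0.58, v̄ = (0.31+0.00)/2 = 0.155 → q = 6.3×0.58×0.155 = 0.5664 m³/s
Q = Σ q = 2.666 m³/s

2.67 m³/s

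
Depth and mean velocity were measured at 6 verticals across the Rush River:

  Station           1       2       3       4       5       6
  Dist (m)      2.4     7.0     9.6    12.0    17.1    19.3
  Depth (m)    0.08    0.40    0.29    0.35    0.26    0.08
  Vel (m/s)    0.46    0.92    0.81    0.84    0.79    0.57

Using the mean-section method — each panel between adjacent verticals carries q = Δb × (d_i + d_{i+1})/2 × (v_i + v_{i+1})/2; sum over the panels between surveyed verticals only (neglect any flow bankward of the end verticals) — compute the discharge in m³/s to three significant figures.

Panel 1-2: Δb = 4.6 m, d̄ = (0.08+0.40)/2 = 0.24, v̄ = (0.46+0.92)/2 = 0.69 → q = 4.6×0.24×0.69 = 0.7618 m³/s
Panel 2-3: Δb = 2.6 m, d̄ = (0.40+0.29)/2 = 0.345, v̄ = (0.92+0.81)/2 = 0.865 → q = 2.6×0.345×0.865 = 0.7759 m³/s
Panel 3-4: Δb = 2.4 m, d̄ = (0.29+0.35)/2 = 0.32, v̄ = (0.81+0.84)/2 = 0.825 → q = 2.4×0.32×0.825 = 0.6336 m³/s
Panel 4-5: Δb = 5.1 m, d̄ = (0.35+0.26)/2 = 0.305, v̄ = (0.84+0.79)/2 = 0.815 → q = 5.1×0.305×0.815 = 1.268 m³/s
Panel 5-6: Δb = 2.2 m, d̄ = (0.26+0.08)/2 = 0.17, v̄ = (0.79+0.57)/2 = 0.68 → q = 2.2×0.17×0.68 = 0.2543 m³/s
Q = Σ q = 3.693 m³/s

3.69 m³/s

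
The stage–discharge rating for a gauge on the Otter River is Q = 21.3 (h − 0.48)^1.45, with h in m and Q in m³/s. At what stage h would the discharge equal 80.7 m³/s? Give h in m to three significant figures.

h − h₀ = (Q/C)^(1/b) = (80.7/21.3)^(1/1.45) = 2.506 m
h = 0.48 + 2.506 = 2.986 m

2.99 m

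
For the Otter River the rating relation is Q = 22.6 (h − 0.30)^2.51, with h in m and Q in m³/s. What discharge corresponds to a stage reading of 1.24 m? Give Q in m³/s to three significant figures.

19.3 m³/s

Q = 22.6 × (1.24 − 0.30)^2.51 = 22.6 × 0.94^2.51 = 19.35 m³/s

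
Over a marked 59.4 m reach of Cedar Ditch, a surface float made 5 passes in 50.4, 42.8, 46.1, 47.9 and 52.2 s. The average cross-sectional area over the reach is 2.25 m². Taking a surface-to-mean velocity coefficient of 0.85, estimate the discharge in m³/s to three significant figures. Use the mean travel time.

2.37 m³/s

t̄ = (50.4 + 42.8 + 46.1 + 47.9 + 52.2) / 5 = 47.88 s
v_surface = L / t̄ = 59.4 / 47.88 = 1.241 m/s
v_mean = 0.85 × 1.241 = 1.055 m/s
Q = A × v_mean = 2.25 × 1.055 = 2.373 m³/s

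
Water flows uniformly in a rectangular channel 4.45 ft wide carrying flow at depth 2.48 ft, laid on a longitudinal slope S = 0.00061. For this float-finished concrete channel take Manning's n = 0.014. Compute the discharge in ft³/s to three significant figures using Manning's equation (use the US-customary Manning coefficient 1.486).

A = b·y = 4.45 × 2.48 = 11.04 ft²
P = b + 2y = 4.45 + 2×2.48 = 9.410 ft
R = A/P = 11.04/9.410 = 1.173 ft
Q = (1.486/n)·A·R^(2/3)·S^(1/2) = (1.486/0.014) × 11.04 × 1.173^(2/3) × 0.00061^(1/2) = 32.17 ft³/s

32.2 ft³/s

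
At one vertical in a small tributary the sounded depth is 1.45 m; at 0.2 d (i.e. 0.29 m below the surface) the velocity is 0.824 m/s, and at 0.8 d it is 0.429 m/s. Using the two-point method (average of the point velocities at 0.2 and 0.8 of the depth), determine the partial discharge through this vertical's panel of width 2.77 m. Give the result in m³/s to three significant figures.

v̄ = (0.824 + 0.429) / 2 = 0.6265 m/s
q = v̄ × d × w = 0.6265 × 1.45 × 2.77 = 2.516 m³/s

2.52 m³/s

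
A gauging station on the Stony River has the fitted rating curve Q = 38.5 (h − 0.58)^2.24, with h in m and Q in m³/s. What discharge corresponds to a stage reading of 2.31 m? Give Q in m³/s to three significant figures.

Q = 38.5 × (2.31 − 0.58)^2.24 = 38.5 × 1.73^2.24 = 131.4 m³/s

131 m³/s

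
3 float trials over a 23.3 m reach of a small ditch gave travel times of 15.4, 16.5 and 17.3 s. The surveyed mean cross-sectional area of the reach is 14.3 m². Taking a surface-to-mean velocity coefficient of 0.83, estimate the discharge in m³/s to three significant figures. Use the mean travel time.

16.9 m³/s

t̄ = (15.4 + 16.5 + 17.3) / 3 = 16.4 s
v_surface = L / t̄ = 23.3 / 16.4 = 1.421 m/s
v_mean = 0.83 × 1.421 = 1.179 m/s
Q = A × v_mean = 14.3 × 1.179 = 16.86 m³/s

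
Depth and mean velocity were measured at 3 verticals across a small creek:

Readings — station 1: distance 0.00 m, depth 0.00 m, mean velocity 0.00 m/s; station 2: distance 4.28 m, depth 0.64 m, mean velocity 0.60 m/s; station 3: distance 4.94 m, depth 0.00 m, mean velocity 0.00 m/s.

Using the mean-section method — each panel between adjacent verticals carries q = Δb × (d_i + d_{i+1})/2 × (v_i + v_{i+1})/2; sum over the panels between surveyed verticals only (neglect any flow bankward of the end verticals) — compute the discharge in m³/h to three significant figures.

Panel 1-2: Δb = 4.28 m, d̄ = (0.00+0.64)/2 = 0.32, v̄ = (0.00+0.60)/2 = 0.3 → q = 4.28×0.32×0.3 = 0.4109 m³/s
Panel 2-3: Δb = 0.66 m, d̄ = (0.64+0.00)/2 = 0.32, v̄ = (0.60+0.00)/2 = 0.3 → q = 0.66×0.32×0.3 = 0.06336 m³/s
Q = Σ q = 0.4742 m³/s
= 0.4742 × 3600 = 1707 m³/h

1710 m³/h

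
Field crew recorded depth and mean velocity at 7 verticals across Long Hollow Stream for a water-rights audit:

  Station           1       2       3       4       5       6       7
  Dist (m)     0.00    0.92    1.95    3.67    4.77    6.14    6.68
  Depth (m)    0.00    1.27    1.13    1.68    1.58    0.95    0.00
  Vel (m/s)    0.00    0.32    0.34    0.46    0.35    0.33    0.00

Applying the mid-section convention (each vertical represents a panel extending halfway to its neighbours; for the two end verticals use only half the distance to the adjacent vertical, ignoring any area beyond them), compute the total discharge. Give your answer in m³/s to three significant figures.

w_2 = (1.95 − 0.00)/2 = 0.975 m; q_2 = 0.32 × 1.27 × 0.975 = 0.3962 m³/s
w_3 = (3.67 − 0.92)/2 = 1.375 m; q_3 = 0.34 × 1.13 × 1.375 = 0.5283 m³/s
w_4 = (4.77 − 1.95)/2 = 1.41 m; q_4 = 0.46 × 1.68 × 1.41 = 1.090 m³/s
w_5 = (6.14 − 3.67)/2 = 1.235 m; q_5 = 0.35 × 1.58 × 1.235 = 0.6830 m³/s
w_6 = (6.68 − 4.77)/2 = 0.955 m; q_6 = 0.33 × 0.95 × 0.955 = 0.2994 m³/s
Stations 1, 7 contribute zero (depth or velocity is 0).
Q = Σ qᵢ = 2.997 m³/s

3.00 m³/s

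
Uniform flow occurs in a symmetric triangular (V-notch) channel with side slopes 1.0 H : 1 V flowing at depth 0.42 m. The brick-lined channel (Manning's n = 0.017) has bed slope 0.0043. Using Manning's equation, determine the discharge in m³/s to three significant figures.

0.191 m³/s

A = z·y² = 1.0×0.42² = 0.1764 m²
P = 2y√(1+z²) = 2×0.42×√(1+1.0²) = 1.188 m
R = A/P = 0.1764/1.188 = 0.1485 m
Q = (1/n)·A·R^(2/3)·S^(1/2) = (1/0.017) × 0.1764 × 0.1485^(2/3) × 0.0043^(1/2) = 0.1908 m³/s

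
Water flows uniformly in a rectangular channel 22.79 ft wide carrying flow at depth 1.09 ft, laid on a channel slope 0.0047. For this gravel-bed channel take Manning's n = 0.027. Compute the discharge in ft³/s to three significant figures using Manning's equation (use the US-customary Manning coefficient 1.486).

93.4 ft³/s

A = b·y = 22.79 × 1.09 = 24.84 ft²
P = b + 2y = 22.79 + 2×1.09 = 24.97 ft
R = A/P = 24.84/24.97 = 0.9948 ft
Q = (1.486/n)·A·R^(2/3)·S^(1/2) = (1.486/0.027) × 24.84 × 0.9948^(2/3) × 0.0047^(1/2) = 93.41 ft³/s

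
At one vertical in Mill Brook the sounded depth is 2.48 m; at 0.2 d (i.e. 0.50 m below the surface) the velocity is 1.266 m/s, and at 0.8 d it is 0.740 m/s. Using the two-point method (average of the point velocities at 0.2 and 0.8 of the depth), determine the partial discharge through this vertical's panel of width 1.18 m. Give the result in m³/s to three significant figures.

v̄ = (1.266 + 0.740) / 2 = 1.003 m/s
q = v̄ × d × w = 1.003 × 2.48 × 1.18 = 2.935 m³/s

2.94 m³/s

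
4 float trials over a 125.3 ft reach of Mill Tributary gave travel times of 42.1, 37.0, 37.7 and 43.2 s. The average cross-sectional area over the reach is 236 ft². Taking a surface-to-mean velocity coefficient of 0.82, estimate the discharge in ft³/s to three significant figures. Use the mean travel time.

t̄ = (42.1 + 37.0 + 37.7 + 43.2) / 4 = 40 s
v_surface = L / t̄ = 125.3 / 40 = 3.133 ft/s
v_mean = 0.82 × 3.133 = 2.569 ft/s
Q = A × v_mean = 236 × 2.569 = 606.2 ft³/s

606 ft³/s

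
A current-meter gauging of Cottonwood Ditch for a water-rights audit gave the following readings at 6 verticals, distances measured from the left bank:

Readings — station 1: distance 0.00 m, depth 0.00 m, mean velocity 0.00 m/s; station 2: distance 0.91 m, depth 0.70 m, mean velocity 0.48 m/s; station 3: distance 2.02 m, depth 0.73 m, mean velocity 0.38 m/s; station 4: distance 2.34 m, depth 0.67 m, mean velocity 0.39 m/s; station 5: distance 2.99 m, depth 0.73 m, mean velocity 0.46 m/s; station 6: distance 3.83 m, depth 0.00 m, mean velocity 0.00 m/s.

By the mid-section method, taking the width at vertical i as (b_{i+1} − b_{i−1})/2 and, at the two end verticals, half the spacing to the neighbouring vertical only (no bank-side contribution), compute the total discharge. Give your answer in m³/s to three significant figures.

w_2 = (2.02 − 0.00)/2 = 1.01 m; q_2 = 0.48 × 0.70 × 1.01 = 0.3394 m³/s
w_3 = (2.34 − 0.91)/2 = 0.715 m; q_3 = 0.38 × 0.73 × 0.715 = 0.1983 m³/s
w_4 = (2.99 − 2.02)/2 = 0.485 m; q_4 = 0.39 × 0.67 × 0.485 = 0.1267 m³/s
w_5 = (3.83 − 2.34)/2 = 0.745 m; q_5 = 0.46 × 0.73 × 0.745 = 0.2502 m³/s
Stations 1, 6 contribute zero (depth or velocity is 0).
Q = Σ qᵢ = 0.9146 m³/s

0.915 m³/s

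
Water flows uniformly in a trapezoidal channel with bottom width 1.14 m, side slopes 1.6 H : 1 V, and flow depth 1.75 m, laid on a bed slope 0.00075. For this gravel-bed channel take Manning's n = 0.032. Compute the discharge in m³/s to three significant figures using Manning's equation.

A = (b + z·y)·y = (1.14 + 1.6×1.75)×1.75 = 6.895 m²
P = b + 2y√(1+z²) = 1.14 + 2×1.75×√(1+1.6²) = 7.744 m
R = A/P = 6.895/7.744 = 0.8904 m
Q = (1/n)·A·R^(2/3)·S^(1/2) = (1/0.032) × 6.895 × 0.8904^(2/3) × 0.00075^(1/2) = 5.461 m³/s

5.46 m³/s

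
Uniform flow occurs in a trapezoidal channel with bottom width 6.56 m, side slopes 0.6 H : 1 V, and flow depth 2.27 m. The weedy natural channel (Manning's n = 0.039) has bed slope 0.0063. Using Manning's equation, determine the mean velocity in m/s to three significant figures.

2.69 m/s

A = (b + z·y)·y = (6.56 + 0.6×2.27)×2.27 = 17.98 m²
P = b + 2y√(1+z²) = 6.56 + 2×2.27×√(1+0.6²) = 11.85 m
R = A/P = 17.98/11.85 = 1.517 m
Q = (1/n)·A·R^(2/3)·S^(1/2) = (1/0.039) × 17.98 × 1.517^(2/3) × 0.0063^(1/2) = 48.32 m³/s
V = Q/A = 48.32/17.98 = 2.687 m/s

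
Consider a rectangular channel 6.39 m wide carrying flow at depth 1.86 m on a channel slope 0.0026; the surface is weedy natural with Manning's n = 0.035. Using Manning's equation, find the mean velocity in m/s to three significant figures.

1.62 m/s

A = b·y = 6.39 × 1.86 = 11.89 m²
P = b + 2y = 6.39 + 2×1.86 = 10.11 m
R = A/P = 11.89/10.11 = 1.176 m
Q = (1/n)·A·R^(2/3)·S^(1/2) = (1/0.035) × 11.89 × 1.176^(2/3) × 0.0026^(1/2) = 19.29 m³/s
V = Q/A = 19.29/11.89 = 1.623 m/s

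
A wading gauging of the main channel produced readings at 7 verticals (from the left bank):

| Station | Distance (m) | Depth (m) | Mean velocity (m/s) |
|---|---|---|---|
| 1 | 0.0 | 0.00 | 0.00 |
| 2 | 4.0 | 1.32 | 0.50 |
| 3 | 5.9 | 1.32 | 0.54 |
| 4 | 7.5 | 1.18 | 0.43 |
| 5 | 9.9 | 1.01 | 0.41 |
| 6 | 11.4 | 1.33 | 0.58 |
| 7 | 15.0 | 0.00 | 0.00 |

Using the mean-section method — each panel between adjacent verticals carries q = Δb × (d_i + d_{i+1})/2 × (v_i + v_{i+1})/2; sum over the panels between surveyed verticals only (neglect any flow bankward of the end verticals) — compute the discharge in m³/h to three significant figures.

20200 m³/h

Panel 1-2: Δb = 4 m, d̄ = (0.00+1.32)/2 = 0.66, v̄ = (0.00+0.50)/2 = 0.25 → q = 4×0.66×0.25 = 0.6600 m³/s
Panel 2-3: Δb = 1.9 m, d̄ = (1.32+1.32)/2 = 1.32, v̄ = (0.50+0.54)/2 = 0.52 → q = 1.9×1.32×0.52 = 1.304 m³/s
Panel 3-4: Δb = 1.6 m, d̄ = (1.32+1.18)/2 = 1.25, v̄ = (0.54+0.43)/2 = 0.485 → q = 1.6×1.25×0.485 = 0.9700 m³/s
Panel 4-5: Δb = 2.4 m, d̄ = (1.18+1.01)/2 = 1.095, v̄ = (0.43+0.41)/2 = 0.42 → q = 2.4×1.095×0.42 = 1.104 m³/s
Panel 5-6: Δb = 1.5 m, d̄ = (1.01+1.33)/2 = 1.17, v̄ = (0.41+0.58)/2 = 0.495 → q = 1.5×1.17×0.495 = 0.8687 m³/s
Panel 6-7: Δb = 3.6 m, d̄ = (1.33+0.00)/2 = 0.665, v̄ = (0.58+0.00)/2 = 0.29 → q = 3.6×0.665×0.29 = 0.6943 m³/s
Q = Σ q = 5.601 m³/s
= 5.601 × 3600 = 20160 m³/h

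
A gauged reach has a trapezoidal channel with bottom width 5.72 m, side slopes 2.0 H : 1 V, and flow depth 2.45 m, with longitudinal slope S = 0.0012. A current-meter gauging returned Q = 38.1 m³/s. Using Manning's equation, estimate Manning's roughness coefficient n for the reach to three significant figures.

0.0318

A = (b + z·y)·y = (5.72 + 2.0×2.45)×2.45 = 26.02 m²
P = b + 2y√(1+z²) = 5.72 + 2×2.45×√(1+2.0²) = 16.68 m
R = A/P = 26.02/16.68 = 1.560 m
n = (1/Q)·A·R^(2/3)·S^(1/2) = (1/38.1) × 26.02 × 1.345 × 0.03464 = 0.03182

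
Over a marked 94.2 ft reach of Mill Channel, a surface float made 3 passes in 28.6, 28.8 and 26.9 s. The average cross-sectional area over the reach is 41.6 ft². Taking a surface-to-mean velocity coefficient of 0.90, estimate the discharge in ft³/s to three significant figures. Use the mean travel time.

t̄ = (28.6 + 28.8 + 26.9) / 3 = 28.1 s
v_surface = L / t̄ = 94.2 / 28.1 = 3.352 ft/s
v_mean = 0.90 × 3.352 = 3.017 ft/s
Q = A × v_mean = 41.6 × 3.017 = 125.5 ft³/s

126 ft³/s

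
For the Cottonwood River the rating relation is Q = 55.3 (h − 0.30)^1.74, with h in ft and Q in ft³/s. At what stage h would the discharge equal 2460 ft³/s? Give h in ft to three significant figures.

9.16 ft

h − h₀ = (Q/C)^(1/b) = (2460/55.3)^(1/1.74) = 8.856 ft
h = 0.30 + 8.856 = 9.156 ft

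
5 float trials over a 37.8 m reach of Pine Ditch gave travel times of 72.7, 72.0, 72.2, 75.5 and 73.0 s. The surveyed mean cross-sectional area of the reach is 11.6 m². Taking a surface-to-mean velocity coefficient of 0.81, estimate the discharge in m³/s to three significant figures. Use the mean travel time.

4.86 m³/s

t̄ = (72.7 + 72.0 + 72.2 + 75.5 + 73.0) / 5 = 73.08 s
v_surface = L / t̄ = 37.8 / 73.08 = 0.5172 m/s
v_mean = 0.81 × 0.5172 = 0.4190 m/s
Q = A × v_mean = 11.6 × 0.4190 = 4.860 m³/s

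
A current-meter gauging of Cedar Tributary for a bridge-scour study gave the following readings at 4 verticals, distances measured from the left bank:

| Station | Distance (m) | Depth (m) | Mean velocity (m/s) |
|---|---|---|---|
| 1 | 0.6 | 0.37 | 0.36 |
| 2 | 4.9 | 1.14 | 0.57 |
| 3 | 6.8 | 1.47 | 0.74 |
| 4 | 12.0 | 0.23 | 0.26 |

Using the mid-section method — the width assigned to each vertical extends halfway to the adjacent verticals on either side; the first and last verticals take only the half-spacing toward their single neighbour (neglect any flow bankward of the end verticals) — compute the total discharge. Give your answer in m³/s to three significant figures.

w_1 = (4.9 − 0.6)/2 = 2.15 m; q_1 = 0.36 × 0.37 × 2.15 = 0.2864 m³/s
w_2 = (6.8 − 0.6)/2 = 3.1 m; q_2 = 0.57 × 1.14 × 3.1 = 2.014 m³/s
w_3 = (12.0 − 4.9)/2 = 3.55 m; q_3 = 0.74 × 1.47 × 3.55 = 3.862 m³/s
w_4 = (12.0 − 6.8)/2 = 2.6 m; q_4 = 0.26 × 0.23 × 2.6 = 0.1555 m³/s
Q = Σ qᵢ = 6.318 m³/s

6.32 m³/s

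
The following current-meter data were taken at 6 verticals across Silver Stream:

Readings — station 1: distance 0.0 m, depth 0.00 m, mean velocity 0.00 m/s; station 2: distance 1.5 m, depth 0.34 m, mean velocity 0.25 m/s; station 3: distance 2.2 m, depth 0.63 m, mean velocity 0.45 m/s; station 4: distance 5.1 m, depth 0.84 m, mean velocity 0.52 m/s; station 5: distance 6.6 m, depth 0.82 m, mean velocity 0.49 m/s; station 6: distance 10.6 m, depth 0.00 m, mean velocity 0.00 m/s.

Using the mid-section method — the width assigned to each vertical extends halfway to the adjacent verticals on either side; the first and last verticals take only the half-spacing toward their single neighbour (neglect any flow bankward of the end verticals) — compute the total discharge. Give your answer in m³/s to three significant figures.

2.67 m³/s

w_2 = (2.2 − 0.0)/2 = 1.1 m; q_2 = 0.25 × 0.34 × 1.1 = 0.09350 m³/s
w_3 = (5.1 − 1.5)/2 = 1.8 m; q_3 = 0.45 × 0.63 × 1.8 = 0.5103 m³/s
w_4 = (6.6 − 2.2)/2 = 2.2 m; q_4 = 0.52 × 0.84 × 2.2 = 0.9610 m³/s
w_5 = (10.6 − 5.1)/2 = 2.75 m; q_5 = 0.49 × 0.82 × 2.75 = 1.105 m³/s
Stations 1, 6 contribute zero (depth or velocity is 0).
Q = Σ qᵢ = 2.670 m³/s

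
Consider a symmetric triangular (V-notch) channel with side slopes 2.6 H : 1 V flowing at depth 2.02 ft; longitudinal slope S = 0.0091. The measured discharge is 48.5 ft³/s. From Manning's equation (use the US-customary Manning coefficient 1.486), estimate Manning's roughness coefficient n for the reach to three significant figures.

A = z·y² = 2.6×2.02² = 10.61 ft²
P = 2y√(1+z²) = 2×2.02×√(1+2.6²) = 11.25 ft
R = A/P = 10.61/11.25 = 0.9427 ft
n = (1.486/Q)·A·R^(2/3)·S^(1/2) = (1.486/48.5) × 10.61 × 0.9614 × 0.09539 = 0.02981

0.0298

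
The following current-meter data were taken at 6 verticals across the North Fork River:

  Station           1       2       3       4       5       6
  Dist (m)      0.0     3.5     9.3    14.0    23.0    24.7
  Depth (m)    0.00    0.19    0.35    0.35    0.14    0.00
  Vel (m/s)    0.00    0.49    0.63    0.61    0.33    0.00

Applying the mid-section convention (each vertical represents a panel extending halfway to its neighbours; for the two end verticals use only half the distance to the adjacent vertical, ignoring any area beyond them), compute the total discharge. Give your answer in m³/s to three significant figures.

3.30 m³/s

w_2 = (9.3 − 0.0)/2 = 4.65 m; q_2 = 0.49 × 0.19 × 4.65 = 0.4329 m³/s
w_3 = (14.0 − 3.5)/2 = 5.25 m; q_3 = 0.63 × 0.35 × 5.25 = 1.158 m³/s
w_4 = (23.0 − 9.3)/2 = 6.85 m; q_4 = 0.61 × 0.35 × 6.85 = 1.462 m³/s
w_5 = (24.7 − 14.0)/2 = 5.35 m; q_5 = 0.33 × 0.14 × 5.35 = 0.2472 m³/s
Stations 1, 6 contribute zero (depth or velocity is 0).
Q = Σ qᵢ = 3.300 m³/s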